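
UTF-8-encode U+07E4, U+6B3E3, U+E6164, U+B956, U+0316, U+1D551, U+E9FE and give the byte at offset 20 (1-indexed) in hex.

0xEE

1-indexed offset 20 is 0-indexed offset 19.
U+07E4 → 2-byte form DF A4 at offsets 0–1.
U+6B3E3 → 4-byte form F1 AB 8F A3 at offsets 2–5.
U+E6164 → 4-byte form F3 A6 85 A4 at offsets 6–9.
U+B956 → 3-byte form EB A5 96 at offsets 10–12.
U+0316 → 2-byte form CC 96 at offsets 13–14.
U+1D551 → 4-byte form F0 9D 95 91 at offsets 15–18.
U+E9FE → 3-byte form EE A7 BE at offsets 19–21.
Offset 19 falls in char 7's range; it's byte 1 of EE A7 BE = 0xEE.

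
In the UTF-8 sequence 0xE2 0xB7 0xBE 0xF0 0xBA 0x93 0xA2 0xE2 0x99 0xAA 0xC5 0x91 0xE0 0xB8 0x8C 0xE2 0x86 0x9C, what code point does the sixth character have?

U+219C

Offset 0: leading byte 0xE2 = 11100010 → 3-byte char #1 = E2 B7 BE.
Offset 3: leading byte 0xF0 = 11110000 → 4-byte char #2 = F0 BA 93 A2.
Offset 7: leading byte 0xE2 = 11100010 → 3-byte char #3 = E2 99 AA.
Offset 10: leading byte 0xC5 = 11000101 → 2-byte char #4 = C5 91.
Offset 12: leading byte 0xE0 = 11100000 → 3-byte char #5 = E0 B8 8C.
Offset 15: leading byte 0xE2 = 11100010 → 3-byte char #6 = E2 86 9C.
Leading byte 0xE2 = 11100010 matches 1110xxxx → 3-byte sequence.
Byte 1: 0xE2 = 11100010, payload 0010 (4 bits).
Byte 2: 0x86 = 10000110 (10xxxxxx ✓), payload 000110.
Byte 3: 0x9C = 10011100 (10xxxxxx ✓), payload 011100.
Concatenate: 0010000110011100 = 0x219C (16 bits → U+219C).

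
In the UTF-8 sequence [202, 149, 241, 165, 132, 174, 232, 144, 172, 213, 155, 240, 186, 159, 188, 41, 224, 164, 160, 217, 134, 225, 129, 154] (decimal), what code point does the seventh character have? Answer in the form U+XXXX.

Offset 0: leading byte 0xCA = 11001010 → 2-byte char #1 = CA 95.
Offset 2: leading byte 0xF1 = 11110001 → 4-byte char #2 = F1 A5 84 AE.
Offset 6: leading byte 0xE8 = 11101000 → 3-byte char #3 = E8 90 AC.
Offset 9: leading byte 0xD5 = 11010101 → 2-byte char #4 = D5 9B.
Offset 11: leading byte 0xF0 = 11110000 → 4-byte char #5 = F0 BA 9F BC.
Offset 15: leading byte 0x29 = 00101001 → 1-byte char #6 = 29.
Offset 16: leading byte 0xE0 = 11100000 → 3-byte char #7 = E0 A4 A0.
Leading byte 0xE0 = 11100000 matches 1110xxxx → 3-byte sequence.
Byte 1: 0xE0 = 11100000, payload 0000 (4 bits).
Byte 2: 0xA4 = 10100100 (10xxxxxx ✓), payload 100100.
Byte 3: 0xA0 = 10100000 (10xxxxxx ✓), payload 100000.
Concatenate: 0000100100100000 = 0x920 (16 bits → U+0920).

U+0920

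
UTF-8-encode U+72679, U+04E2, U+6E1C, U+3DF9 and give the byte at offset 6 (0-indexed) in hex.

0xE6

U+72679 → 4-byte form F1 B2 99 B9 at offsets 0–3.
U+04E2 → 2-byte form D3 A2 at offsets 4–5.
U+6E1C → 3-byte form E6 B8 9C at offsets 6–8.
Offset 6 falls in char 3's range; it's byte 1 of E6 B8 9C = 0xE6.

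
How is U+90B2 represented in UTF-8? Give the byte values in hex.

E9 82 B2

U+90B2 = 0x90B2 = 37042 decimal. In range U+0800–U+FFFF → 3-byte form: 1110xxxx 10xxxxxx 10xxxxxx.
Binary (16 bits): 1001000010110010.
Split 4+6+6: 1001 | 000010 | 110010.
Byte 1: 11101001 = 0xE9.
Byte 2: 10000010 = 0x82.
Byte 3: 10110010 = 0xB2.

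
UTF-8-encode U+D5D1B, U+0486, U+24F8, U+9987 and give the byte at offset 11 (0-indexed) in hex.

0x87

U+D5D1B → 4-byte form F3 95 B4 9B at offsets 0–3.
U+0486 → 2-byte form D2 86 at offsets 4–5.
U+24F8 → 3-byte form E2 93 B8 at offsets 6–8.
U+9987 → 3-byte form E9 A6 87 at offsets 9–11.
Offset 11 falls in char 4's range; it's byte 3 of E9 A6 87 = 0x87.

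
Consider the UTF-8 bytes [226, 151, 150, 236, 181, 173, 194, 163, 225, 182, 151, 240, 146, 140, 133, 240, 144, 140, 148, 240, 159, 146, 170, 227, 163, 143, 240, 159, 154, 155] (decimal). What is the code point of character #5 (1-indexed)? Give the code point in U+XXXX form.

U+12305

Offset 0: leading byte 0xE2 = 11100010 → 3-byte char #1 = E2 97 96.
Offset 3: leading byte 0xEC = 11101100 → 3-byte char #2 = EC B5 AD.
Offset 6: leading byte 0xC2 = 11000010 → 2-byte char #3 = C2 A3.
Offset 8: leading byte 0xE1 = 11100001 → 3-byte char #4 = E1 B6 97.
Offset 11: leading byte 0xF0 = 11110000 → 4-byte char #5 = F0 92 8C 85.
Leading byte 0xF0 = 11110000 matches 11110xxx → 4-byte sequence.
Byte 1: 0xF0 = 11110000, payload 000 (3 bits).
Byte 2: 0x92 = 10010010 (10xxxxxx ✓), payload 010010.
Byte 3: 0x8C = 10001100 (10xxxxxx ✓), payload 001100.
Byte 4: 0x85 = 10000101 (10xxxxxx ✓), payload 000101.
Concatenate: 000010010001100000101 = 0x12305 (21 bits → U+12305).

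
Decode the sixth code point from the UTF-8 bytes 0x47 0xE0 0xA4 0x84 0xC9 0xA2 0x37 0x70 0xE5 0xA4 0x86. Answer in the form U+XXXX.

U+5906

Offset 0: leading byte 0x47 = 01000111 → 1-byte char #1 = 47.
Offset 1: leading byte 0xE0 = 11100000 → 3-byte char #2 = E0 A4 84.
Offset 4: leading byte 0xC9 = 11001001 → 2-byte char #3 = C9 A2.
Offset 6: leading byte 0x37 = 00110111 → 1-byte char #4 = 37.
Offset 7: leading byte 0x70 = 01110000 → 1-byte char #5 = 70.
Offset 8: leading byte 0xE5 = 11100101 → 3-byte char #6 = E5 A4 86.
Leading byte 0xE5 = 11100101 matches 1110xxxx → 3-byte sequence.
Byte 1: 0xE5 = 11100101, payload 0101 (4 bits).
Byte 2: 0xA4 = 10100100 (10xxxxxx ✓), payload 100100.
Byte 3: 0x86 = 10000110 (10xxxxxx ✓), payload 000110.
Concatenate: 0101100100000110 = 0x5906 (16 bits → U+5906).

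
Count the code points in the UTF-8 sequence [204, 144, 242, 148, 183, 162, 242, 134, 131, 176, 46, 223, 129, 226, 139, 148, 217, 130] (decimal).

7

Byte at offset 0: 0xCC = 11001100 → 2-byte char (#1). Advance 2.
Byte at offset 2: 0xF2 = 11110010 → 4-byte char (#2). Advance 4.
Byte at offset 6: 0xF2 = 11110010 → 4-byte char (#3). Advance 4.
Byte at offset 10: 0x2E = 00101110 → 1-byte char (#4). Advance 1.
Byte at offset 11: 0xDF = 11011111 → 2-byte char (#5). Advance 2.
Byte at offset 13: 0xE2 = 11100010 → 3-byte char (#6). Advance 3.
Byte at offset 16: 0xD9 = 11011001 → 2-byte char (#7). Advance 2.
Reached end at offset 18 after 7 code points.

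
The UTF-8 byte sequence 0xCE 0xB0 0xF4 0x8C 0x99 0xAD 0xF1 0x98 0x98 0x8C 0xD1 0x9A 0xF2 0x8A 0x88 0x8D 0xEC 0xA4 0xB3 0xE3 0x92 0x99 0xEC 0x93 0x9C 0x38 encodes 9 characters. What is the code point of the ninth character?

U+0038

Offset 0: leading byte 0xCE = 11001110 → 2-byte char #1 = CE B0.
Offset 2: leading byte 0xF4 = 11110100 → 4-byte char #2 = F4 8C 99 AD.
Offset 6: leading byte 0xF1 = 11110001 → 4-byte char #3 = F1 98 98 8C.
Offset 10: leading byte 0xD1 = 11010001 → 2-byte char #4 = D1 9A.
Offset 12: leading byte 0xF2 = 11110010 → 4-byte char #5 = F2 8A 88 8D.
Offset 16: leading byte 0xEC = 11101100 → 3-byte char #6 = EC A4 B3.
Offset 19: leading byte 0xE3 = 11100011 → 3-byte char #7 = E3 92 99.
Offset 22: leading byte 0xEC = 11101100 → 3-byte char #8 = EC 93 9C.
Offset 25: leading byte 0x38 = 00111000 → 1-byte char #9 = 38.
Leading byte 0x38 = 00111000 matches 0xxxxxxx → 1-byte sequence.
Byte 1: 0x38 = 00111000, payload 0111000 (7 bits).
Concatenate: 0111000 = 0x38 (7 bits → U+0038).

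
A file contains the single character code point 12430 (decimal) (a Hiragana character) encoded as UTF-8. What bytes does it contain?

E3 82 8E

U+308E = 0x308E = 12430 decimal. In range U+0800–U+FFFF → 3-byte form: 1110xxxx 10xxxxxx 10xxxxxx.
Binary (16 bits): 0011000010001110.
Split 4+6+6: 0011 | 000010 | 001110.
Byte 1: 11100011 = 0xE3.
Byte 2: 10000010 = 0x82.
Byte 3: 10001110 = 0x8E.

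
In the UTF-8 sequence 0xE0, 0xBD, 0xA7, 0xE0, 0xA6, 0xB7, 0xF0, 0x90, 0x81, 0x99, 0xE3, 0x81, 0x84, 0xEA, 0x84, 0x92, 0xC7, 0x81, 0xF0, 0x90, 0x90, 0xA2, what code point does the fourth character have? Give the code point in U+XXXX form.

U+3044

Offset 0: leading byte 0xE0 = 11100000 → 3-byte char #1 = E0 BD A7.
Offset 3: leading byte 0xE0 = 11100000 → 3-byte char #2 = E0 A6 B7.
Offset 6: leading byte 0xF0 = 11110000 → 4-byte char #3 = F0 90 81 99.
Offset 10: leading byte 0xE3 = 11100011 → 3-byte char #4 = E3 81 84.
Leading byte 0xE3 = 11100011 matches 1110xxxx → 3-byte sequence.
Byte 1: 0xE3 = 11100011, payload 0011 (4 bits).
Byte 2: 0x81 = 10000001 (10xxxxxx ✓), payload 000001.
Byte 3: 0x84 = 10000100 (10xxxxxx ✓), payload 000100.
Concatenate: 0011000001000100 = 0x3044 (16 bits → U+3044).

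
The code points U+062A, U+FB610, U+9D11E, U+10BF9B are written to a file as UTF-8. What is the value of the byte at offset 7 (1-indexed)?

1-indexed offset 7 is 0-indexed offset 6.
U+062A → 2-byte form D8 AA at offsets 0–1.
U+FB610 → 4-byte form F3 BB 98 90 at offsets 2–5.
U+9D11E → 4-byte form F2 9D 84 9E at offsets 6–9.
Offset 6 falls in char 3's range; it's byte 1 of F2 9D 84 9E = 0xF2.

0xF2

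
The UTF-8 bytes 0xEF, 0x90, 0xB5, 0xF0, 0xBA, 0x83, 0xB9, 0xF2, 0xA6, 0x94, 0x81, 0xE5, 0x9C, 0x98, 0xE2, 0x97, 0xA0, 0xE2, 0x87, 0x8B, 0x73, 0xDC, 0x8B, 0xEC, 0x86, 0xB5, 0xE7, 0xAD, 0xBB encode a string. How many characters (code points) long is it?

Byte at offset 0: 0xEF = 11101111 → 3-byte char (#1). Advance 3.
Byte at offset 3: 0xF0 = 11110000 → 4-byte char (#2). Advance 4.
Byte at offset 7: 0xF2 = 11110010 → 4-byte char (#3). Advance 4.
Byte at offset 11: 0xE5 = 11100101 → 3-byte char (#4). Advance 3.
Byte at offset 14: 0xE2 = 11100010 → 3-byte char (#5). Advance 3.
Byte at offset 17: 0xE2 = 11100010 → 3-byte char (#6). Advance 3.
Byte at offset 20: 0x73 = 01110011 → 1-byte char (#7). Advance 1.
Byte at offset 21: 0xDC = 11011100 → 2-byte char (#8). Advance 2.
Byte at offset 23: 0xEC = 11101100 → 3-byte char (#9). Advance 3.
Byte at offset 26: 0xE7 = 11100111 → 3-byte char (#10). Advance 3.
Reached end at offset 29 after 10 code points.

10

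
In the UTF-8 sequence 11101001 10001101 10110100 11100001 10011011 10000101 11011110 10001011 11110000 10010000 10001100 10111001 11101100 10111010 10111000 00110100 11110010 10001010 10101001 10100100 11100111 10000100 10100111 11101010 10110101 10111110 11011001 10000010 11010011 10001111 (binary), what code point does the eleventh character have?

U+04CF

Offset 0: leading byte 0xE9 = 11101001 → 3-byte char #1 = E9 8D B4.
Offset 3: leading byte 0xE1 = 11100001 → 3-byte char #2 = E1 9B 85.
Offset 6: leading byte 0xDE = 11011110 → 2-byte char #3 = DE 8B.
Offset 8: leading byte 0xF0 = 11110000 → 4-byte char #4 = F0 90 8C B9.
Offset 12: leading byte 0xEC = 11101100 → 3-byte char #5 = EC BA B8.
Offset 15: leading byte 0x34 = 00110100 → 1-byte char #6 = 34.
Offset 16: leading byte 0xF2 = 11110010 → 4-byte char #7 = F2 8A A9 A4.
Offset 20: leading byte 0xE7 = 11100111 → 3-byte char #8 = E7 84 A7.
Offset 23: leading byte 0xEA = 11101010 → 3-byte char #9 = EA B5 BE.
Offset 26: leading byte 0xD9 = 11011001 → 2-byte char #10 = D9 82.
Offset 28: leading byte 0xD3 = 11010011 → 2-byte char #11 = D3 8F.
Leading byte 0xD3 = 11010011 matches 110xxxxx → 2-byte sequence.
Byte 1: 0xD3 = 11010011, payload 10011 (5 bits).
Byte 2: 0x8F = 10001111 (10xxxxxx ✓), payload 001111.
Concatenate: 10011001111 = 0x4CF (11 bits → U+04CF).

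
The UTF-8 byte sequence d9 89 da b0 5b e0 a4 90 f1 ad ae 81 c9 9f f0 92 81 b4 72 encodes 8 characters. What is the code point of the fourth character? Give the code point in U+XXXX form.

Offset 0: leading byte 0xD9 = 11011001 → 2-byte char #1 = D9 89.
Offset 2: leading byte 0xDA = 11011010 → 2-byte char #2 = DA B0.
Offset 4: leading byte 0x5B = 01011011 → 1-byte char #3 = 5B.
Offset 5: leading byte 0xE0 = 11100000 → 3-byte char #4 = E0 A4 90.
Leading byte 0xE0 = 11100000 matches 1110xxxx → 3-byte sequence.
Byte 1: 0xE0 = 11100000, payload 0000 (4 bits).
Byte 2: 0xA4 = 10100100 (10xxxxxx ✓), payload 100100.
Byte 3: 0x90 = 10010000 (10xxxxxx ✓), payload 010000.
Concatenate: 0000100100010000 = 0x910 (16 bits → U+0910).

U+0910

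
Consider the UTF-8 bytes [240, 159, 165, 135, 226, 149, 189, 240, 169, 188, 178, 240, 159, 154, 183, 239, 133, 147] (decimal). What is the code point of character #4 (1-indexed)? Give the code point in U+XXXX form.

Offset 0: leading byte 0xF0 = 11110000 → 4-byte char #1 = F0 9F A5 87.
Offset 4: leading byte 0xE2 = 11100010 → 3-byte char #2 = E2 95 BD.
Offset 7: leading byte 0xF0 = 11110000 → 4-byte char #3 = F0 A9 BC B2.
Offset 11: leading byte 0xF0 = 11110000 → 4-byte char #4 = F0 9F 9A B7.
Leading byte 0xF0 = 11110000 matches 11110xxx → 4-byte sequence.
Byte 1: 0xF0 = 11110000, payload 000 (3 bits).
Byte 2: 0x9F = 10011111 (10xxxxxx ✓), payload 011111.
Byte 3: 0x9A = 10011010 (10xxxxxx ✓), payload 011010.
Byte 4: 0xB7 = 10110111 (10xxxxxx ✓), payload 110111.
Concatenate: 000011111011010110111 = 0x1F6B7 (21 bits → U+1F6B7).

U+1F6B7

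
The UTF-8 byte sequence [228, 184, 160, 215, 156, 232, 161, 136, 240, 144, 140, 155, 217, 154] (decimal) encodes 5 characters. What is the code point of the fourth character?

Offset 0: leading byte 0xE4 = 11100100 → 3-byte char #1 = E4 B8 A0.
Offset 3: leading byte 0xD7 = 11010111 → 2-byte char #2 = D7 9C.
Offset 5: leading byte 0xE8 = 11101000 → 3-byte char #3 = E8 A1 88.
Offset 8: leading byte 0xF0 = 11110000 → 4-byte char #4 = F0 90 8C 9B.
Leading byte 0xF0 = 11110000 matches 11110xxx → 4-byte sequence.
Byte 1: 0xF0 = 11110000, payload 000 (3 bits).
Byte 2: 0x90 = 10010000 (10xxxxxx ✓), payload 010000.
Byte 3: 0x8C = 10001100 (10xxxxxx ✓), payload 001100.
Byte 4: 0x9B = 10011011 (10xxxxxx ✓), payload 011011.
Concatenate: 000010000001100011011 = 0x1031B (21 bits → U+1031B).

U+1031B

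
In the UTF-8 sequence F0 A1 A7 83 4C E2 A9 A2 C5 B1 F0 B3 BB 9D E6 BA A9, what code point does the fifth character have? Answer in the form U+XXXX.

Offset 0: leading byte 0xF0 = 11110000 → 4-byte char #1 = F0 A1 A7 83.
Offset 4: leading byte 0x4C = 01001100 → 1-byte char #2 = 4C.
Offset 5: leading byte 0xE2 = 11100010 → 3-byte char #3 = E2 A9 A2.
Offset 8: leading byte 0xC5 = 11000101 → 2-byte char #4 = C5 B1.
Offset 10: leading byte 0xF0 = 11110000 → 4-byte char #5 = F0 B3 BB 9D.
Leading byte 0xF0 = 11110000 matches 11110xxx → 4-byte sequence.
Byte 1: 0xF0 = 11110000, payload 000 (3 bits).
Byte 2: 0xB3 = 10110011 (10xxxxxx ✓), payload 110011.
Byte 3: 0xBB = 10111011 (10xxxxxx ✓), payload 111011.
Byte 4: 0x9D = 10011101 (10xxxxxx ✓), payload 011101.
Concatenate: 000110011111011011101 = 0x33EDD (21 bits → U+33EDD).

U+33EDD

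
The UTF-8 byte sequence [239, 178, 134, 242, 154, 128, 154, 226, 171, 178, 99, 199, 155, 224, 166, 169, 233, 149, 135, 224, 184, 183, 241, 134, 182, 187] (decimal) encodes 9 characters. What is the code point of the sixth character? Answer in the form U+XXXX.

U+09A9

Offset 0: leading byte 0xEF = 11101111 → 3-byte char #1 = EF B2 86.
Offset 3: leading byte 0xF2 = 11110010 → 4-byte char #2 = F2 9A 80 9A.
Offset 7: leading byte 0xE2 = 11100010 → 3-byte char #3 = E2 AB B2.
Offset 10: leading byte 0x63 = 01100011 → 1-byte char #4 = 63.
Offset 11: leading byte 0xC7 = 11000111 → 2-byte char #5 = C7 9B.
Offset 13: leading byte 0xE0 = 11100000 → 3-byte char #6 = E0 A6 A9.
Leading byte 0xE0 = 11100000 matches 1110xxxx → 3-byte sequence.
Byte 1: 0xE0 = 11100000, payload 0000 (4 bits).
Byte 2: 0xA6 = 10100110 (10xxxxxx ✓), payload 100110.
Byte 3: 0xA9 = 10101001 (10xxxxxx ✓), payload 101001.
Concatenate: 0000100110101001 = 0x9A9 (16 bits → U+09A9).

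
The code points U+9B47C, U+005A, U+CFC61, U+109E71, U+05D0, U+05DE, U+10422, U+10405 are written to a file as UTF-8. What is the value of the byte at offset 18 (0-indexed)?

0x90

U+9B47C → 4-byte form F2 9B 91 BC at offsets 0–3.
U+005A → 1-byte form 5A at offsets 4–4.
U+CFC61 → 4-byte form F3 8F B1 A1 at offsets 5–8.
U+109E71 → 4-byte form F4 89 B9 B1 at offsets 9–12.
U+05D0 → 2-byte form D7 90 at offsets 13–14.
U+05DE → 2-byte form D7 9E at offsets 15–16.
U+10422 → 4-byte form F0 90 90 A2 at offsets 17–20.
Offset 18 falls in char 7's range; it's byte 2 of F0 90 90 A2 = 0x90.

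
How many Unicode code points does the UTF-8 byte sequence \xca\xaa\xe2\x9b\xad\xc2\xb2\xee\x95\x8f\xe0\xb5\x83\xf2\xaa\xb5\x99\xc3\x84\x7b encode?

8

Byte at offset 0: 0xCA = 11001010 → 2-byte char (#1). Advance 2.
Byte at offset 2: 0xE2 = 11100010 → 3-byte char (#2). Advance 3.
Byte at offset 5: 0xC2 = 11000010 → 2-byte char (#3). Advance 2.
Byte at offset 7: 0xEE = 11101110 → 3-byte char (#4). Advance 3.
Byte at offset 10: 0xE0 = 11100000 → 3-byte char (#5). Advance 3.
Byte at offset 13: 0xF2 = 11110010 → 4-byte char (#6). Advance 4.
Byte at offset 17: 0xC3 = 11000011 → 2-byte char (#7). Advance 2.
Byte at offset 19: 0x7B = 01111011 → 1-byte char (#8). Advance 1.
Reached end at offset 20 after 8 code points.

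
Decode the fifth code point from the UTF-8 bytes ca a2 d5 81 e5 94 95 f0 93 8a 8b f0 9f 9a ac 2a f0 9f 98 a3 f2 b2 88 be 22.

U+1F6AC

Offset 0: leading byte 0xCA = 11001010 → 2-byte char #1 = CA A2.
Offset 2: leading byte 0xD5 = 11010101 → 2-byte char #2 = D5 81.
Offset 4: leading byte 0xE5 = 11100101 → 3-byte char #3 = E5 94 95.
Offset 7: leading byte 0xF0 = 11110000 → 4-byte char #4 = F0 93 8A 8B.
Offset 11: leading byte 0xF0 = 11110000 → 4-byte char #5 = F0 9F 9A AC.
Leading byte 0xF0 = 11110000 matches 11110xxx → 4-byte sequence.
Byte 1: 0xF0 = 11110000, payload 000 (3 bits).
Byte 2: 0x9F = 10011111 (10xxxxxx ✓), payload 011111.
Byte 3: 0x9A = 10011010 (10xxxxxx ✓), payload 011010.
Byte 4: 0xAC = 10101100 (10xxxxxx ✓), payload 101100.
Concatenate: 000011111011010101100 = 0x1F6AC (21 bits → U+1F6AC).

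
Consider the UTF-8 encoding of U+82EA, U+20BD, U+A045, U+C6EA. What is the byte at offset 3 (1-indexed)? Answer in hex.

0xAA

1-indexed offset 3 is 0-indexed offset 2.
U+82EA → 3-byte form E8 8B AA at offsets 0–2.
Offset 2 falls in char 1's range; it's byte 3 of E8 8B AA = 0xAA.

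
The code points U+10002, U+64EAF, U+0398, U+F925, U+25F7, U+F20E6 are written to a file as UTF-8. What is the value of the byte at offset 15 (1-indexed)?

1-indexed offset 15 is 0-indexed offset 14.
U+10002 → 4-byte form F0 90 80 82 at offsets 0–3.
U+64EAF → 4-byte form F1 A4 BA AF at offsets 4–7.
U+0398 → 2-byte form CE 98 at offsets 8–9.
U+F925 → 3-byte form EF A4 A5 at offsets 10–12.
U+25F7 → 3-byte form E2 97 B7 at offsets 13–15.
Offset 14 falls in char 5's range; it's byte 2 of E2 97 B7 = 0x97.

0x97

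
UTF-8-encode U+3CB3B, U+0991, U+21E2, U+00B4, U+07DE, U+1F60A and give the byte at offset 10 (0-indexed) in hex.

0xC2

U+3CB3B → 4-byte form F0 BC AC BB at offsets 0–3.
U+0991 → 3-byte form E0 A6 91 at offsets 4–6.
U+21E2 → 3-byte form E2 87 A2 at offsets 7–9.
U+00B4 → 2-byte form C2 B4 at offsets 10–11.
Offset 10 falls in char 4's range; it's byte 1 of C2 B4 = 0xC2.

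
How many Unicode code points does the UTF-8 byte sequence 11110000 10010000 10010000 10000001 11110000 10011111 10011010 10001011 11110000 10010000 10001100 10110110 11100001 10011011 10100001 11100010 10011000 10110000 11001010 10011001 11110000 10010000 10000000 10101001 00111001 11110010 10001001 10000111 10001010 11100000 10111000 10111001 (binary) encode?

Byte at offset 0: 0xF0 = 11110000 → 4-byte char (#1). Advance 4.
Byte at offset 4: 0xF0 = 11110000 → 4-byte char (#2). Advance 4.
Byte at offset 8: 0xF0 = 11110000 → 4-byte char (#3). Advance 4.
Byte at offset 12: 0xE1 = 11100001 → 3-byte char (#4). Advance 3.
Byte at offset 15: 0xE2 = 11100010 → 3-byte char (#5). Advance 3.
Byte at offset 18: 0xCA = 11001010 → 2-byte char (#6). Advance 2.
Byte at offset 20: 0xF0 = 11110000 → 4-byte char (#7). Advance 4.
Byte at offset 24: 0x39 = 00111001 → 1-byte char (#8). Advance 1.
Byte at offset 25: 0xF2 = 11110010 → 4-byte char (#9). Advance 4.
Byte at offset 29: 0xE0 = 11100000 → 3-byte char (#10). Advance 3.
Reached end at offset 32 after 10 code points.

10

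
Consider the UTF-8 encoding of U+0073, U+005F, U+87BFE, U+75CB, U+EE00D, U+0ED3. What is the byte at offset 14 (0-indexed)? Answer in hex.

0xBB

U+0073 → 1-byte form 73 at offsets 0–0.
U+005F → 1-byte form 5F at offsets 1–1.
U+87BFE → 4-byte form F2 87 AF BE at offsets 2–5.
U+75CB → 3-byte form E7 97 8B at offsets 6–8.
U+EE00D → 4-byte form F3 AE 80 8D at offsets 9–12.
U+0ED3 → 3-byte form E0 BB 93 at offsets 13–15.
Offset 14 falls in char 6's range; it's byte 2 of E0 BB 93 = 0xBB.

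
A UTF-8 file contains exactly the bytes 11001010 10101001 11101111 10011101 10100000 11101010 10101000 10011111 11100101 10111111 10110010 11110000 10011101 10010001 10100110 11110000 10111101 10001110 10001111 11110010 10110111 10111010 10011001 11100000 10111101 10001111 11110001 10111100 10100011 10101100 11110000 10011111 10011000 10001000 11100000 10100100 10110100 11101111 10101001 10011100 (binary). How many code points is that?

12

Byte at offset 0: 0xCA = 11001010 → 2-byte char (#1). Advance 2.
Byte at offset 2: 0xEF = 11101111 → 3-byte char (#2). Advance 3.
Byte at offset 5: 0xEA = 11101010 → 3-byte char (#3). Advance 3.
Byte at offset 8: 0xE5 = 11100101 → 3-byte char (#4). Advance 3.
Byte at offset 11: 0xF0 = 11110000 → 4-byte char (#5). Advance 4.
Byte at offset 15: 0xF0 = 11110000 → 4-byte char (#6). Advance 4.
Byte at offset 19: 0xF2 = 11110010 → 4-byte char (#7). Advance 4.
Byte at offset 23: 0xE0 = 11100000 → 3-byte char (#8). Advance 3.
Byte at offset 26: 0xF1 = 11110001 → 4-byte char (#9). Advance 4.
Byte at offset 30: 0xF0 = 11110000 → 4-byte char (#10). Advance 4.
Byte at offset 34: 0xE0 = 11100000 → 3-byte char (#11). Advance 3.
Byte at offset 37: 0xEF = 11101111 → 3-byte char (#12). Advance 3.
Reached end at offset 40 after 12 code points.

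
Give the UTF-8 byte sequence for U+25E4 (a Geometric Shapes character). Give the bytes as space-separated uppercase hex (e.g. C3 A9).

U+25E4 = 0x25E4 = 9700 decimal. In range U+0800–U+FFFF → 3-byte form: 1110xxxx 10xxxxxx 10xxxxxx.
Binary (16 bits): 0010010111100100.
Split 4+6+6: 0010 | 010111 | 100100.
Byte 1: 11100010 = 0xE2.
Byte 2: 10010111 = 0x97.
Byte 3: 10100100 = 0xA4.

E2 97 A4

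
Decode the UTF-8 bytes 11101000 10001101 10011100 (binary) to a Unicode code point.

Leading byte 0xE8 = 11101000 matches 1110xxxx → 3-byte sequence.
Byte 1: 0xE8 = 11101000, payload 1000 (4 bits).
Byte 2: 0x8D = 10001101 (10xxxxxx ✓), payload 001101.
Byte 3: 0x9C = 10011100 (10xxxxxx ✓), payload 011100.
Concatenate: 1000001101011100 = 0x835C (16 bits → U+835C).

U+835C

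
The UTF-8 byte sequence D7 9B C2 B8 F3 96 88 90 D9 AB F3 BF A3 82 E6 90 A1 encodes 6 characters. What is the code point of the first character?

U+05DB

Offset 0: leading byte 0xD7 = 11010111 → 2-byte char #1 = D7 9B.
Leading byte 0xD7 = 11010111 matches 110xxxxx → 2-byte sequence.
Byte 1: 0xD7 = 11010111, payload 10111 (5 bits).
Byte 2: 0x9B = 10011011 (10xxxxxx ✓), payload 011011.
Concatenate: 10111011011 = 0x5DB (11 bits → U+05DB).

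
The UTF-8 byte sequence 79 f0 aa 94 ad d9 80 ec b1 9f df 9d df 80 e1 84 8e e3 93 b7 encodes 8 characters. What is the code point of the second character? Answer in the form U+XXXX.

Offset 0: leading byte 0x79 = 01111001 → 1-byte char #1 = 79.
Offset 1: leading byte 0xF0 = 11110000 → 4-byte char #2 = F0 AA 94 AD.
Leading byte 0xF0 = 11110000 matches 11110xxx → 4-byte sequence.
Byte 1: 0xF0 = 11110000, payload 000 (3 bits).
Byte 2: 0xAA = 10101010 (10xxxxxx ✓), payload 101010.
Byte 3: 0x94 = 10010100 (10xxxxxx ✓), payload 010100.
Byte 4: 0xAD = 10101101 (10xxxxxx ✓), payload 101101.
Concatenate: 000101010010100101101 = 0x2A52D (21 bits → U+2A52D).

U+2A52D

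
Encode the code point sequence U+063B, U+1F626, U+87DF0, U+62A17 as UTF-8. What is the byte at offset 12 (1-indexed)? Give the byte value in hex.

0xA2

1-indexed offset 12 is 0-indexed offset 11.
U+063B → 2-byte form D8 BB at offsets 0–1.
U+1F626 → 4-byte form F0 9F 98 A6 at offsets 2–5.
U+87DF0 → 4-byte form F2 87 B7 B0 at offsets 6–9.
U+62A17 → 4-byte form F1 A2 A8 97 at offsets 10–13.
Offset 11 falls in char 4's range; it's byte 2 of F1 A2 A8 97 = 0xA2.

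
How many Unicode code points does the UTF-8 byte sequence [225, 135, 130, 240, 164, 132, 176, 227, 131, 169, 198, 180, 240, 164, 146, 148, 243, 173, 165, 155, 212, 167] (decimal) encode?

7

Byte at offset 0: 0xE1 = 11100001 → 3-byte char (#1). Advance 3.
Byte at offset 3: 0xF0 = 11110000 → 4-byte char (#2). Advance 4.
Byte at offset 7: 0xE3 = 11100011 → 3-byte char (#3). Advance 3.
Byte at offset 10: 0xC6 = 11000110 → 2-byte char (#4). Advance 2.
Byte at offset 12: 0xF0 = 11110000 → 4-byte char (#5). Advance 4.
Byte at offset 16: 0xF3 = 11110011 → 4-byte char (#6). Advance 4.
Byte at offset 20: 0xD4 = 11010100 → 2-byte char (#7). Advance 2.
Reached end at offset 22 after 7 code points.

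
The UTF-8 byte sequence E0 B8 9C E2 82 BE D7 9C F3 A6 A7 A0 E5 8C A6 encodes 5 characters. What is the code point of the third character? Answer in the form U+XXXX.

Offset 0: leading byte 0xE0 = 11100000 → 3-byte char #1 = E0 B8 9C.
Offset 3: leading byte 0xE2 = 11100010 → 3-byte char #2 = E2 82 BE.
Offset 6: leading byte 0xD7 = 11010111 → 2-byte char #3 = D7 9C.
Leading byte 0xD7 = 11010111 matches 110xxxxx → 2-byte sequence.
Byte 1: 0xD7 = 11010111, payload 10111 (5 bits).
Byte 2: 0x9C = 10011100 (10xxxxxx ✓), payload 011100.
Concatenate: 10111011100 = 0x5DC (11 bits → U+05DC).

U+05DC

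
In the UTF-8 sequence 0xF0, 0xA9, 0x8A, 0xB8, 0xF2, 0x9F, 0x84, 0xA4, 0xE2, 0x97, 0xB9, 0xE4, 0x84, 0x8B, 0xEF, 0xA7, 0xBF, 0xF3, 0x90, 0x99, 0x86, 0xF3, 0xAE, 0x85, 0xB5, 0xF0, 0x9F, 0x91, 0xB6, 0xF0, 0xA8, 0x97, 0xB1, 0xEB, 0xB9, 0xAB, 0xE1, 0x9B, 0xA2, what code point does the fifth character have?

U+F9FF

Offset 0: leading byte 0xF0 = 11110000 → 4-byte char #1 = F0 A9 8A B8.
Offset 4: leading byte 0xF2 = 11110010 → 4-byte char #2 = F2 9F 84 A4.
Offset 8: leading byte 0xE2 = 11100010 → 3-byte char #3 = E2 97 B9.
Offset 11: leading byte 0xE4 = 11100100 → 3-byte char #4 = E4 84 8B.
Offset 14: leading byte 0xEF = 11101111 → 3-byte char #5 = EF A7 BF.
Leading byte 0xEF = 11101111 matches 1110xxxx → 3-byte sequence.
Byte 1: 0xEF = 11101111, payload 1111 (4 bits).
Byte 2: 0xA7 = 10100111 (10xxxxxx ✓), payload 100111.
Byte 3: 0xBF = 10111111 (10xxxxxx ✓), payload 111111.
Concatenate: 1111100111111111 = 0xF9FF (16 bits → U+F9FF).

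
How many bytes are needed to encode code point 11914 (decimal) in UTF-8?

U+2E8A = 0x2E8A. UTF-8 uses 1 byte below 0x80, 2 below 0x800, 3 below 0x10000, 4 up to 0x10FFFF. 0x2E8A is in U+0800–U+FFFF → 3 bytes.

3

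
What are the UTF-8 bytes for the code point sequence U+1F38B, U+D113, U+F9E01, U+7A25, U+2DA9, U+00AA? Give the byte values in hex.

U+1F38B: 4-byte form → F0 9F 8E 8B.
U+D113: 3-byte form → ED 84 93.
U+F9E01: 4-byte form → F3 B9 B8 81.
U+7A25: 3-byte form → E7 A8 A5.
U+2DA9: 3-byte form → E2 B6 A9.
U+00AA: 2-byte form → C2 AA.
Concatenated (19 bytes): F0 9F 8E 8B ED 84 93 F3 B9 B8 81 E7 A8 A5 E2 B6 A9 C2 AA.

F0 9F 8E 8B ED 84 93 F3 B9 B8 81 E7 A8 A5 E2 B6 A9 C2 AA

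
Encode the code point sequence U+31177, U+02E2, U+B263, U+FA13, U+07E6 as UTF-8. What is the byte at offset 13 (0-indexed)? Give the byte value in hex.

0xA6

U+31177 → 4-byte form F0 B1 85 B7 at offsets 0–3.
U+02E2 → 2-byte form CB A2 at offsets 4–5.
U+B263 → 3-byte form EB 89 A3 at offsets 6–8.
U+FA13 → 3-byte form EF A8 93 at offsets 9–11.
U+07E6 → 2-byte form DF A6 at offsets 12–13.
Offset 13 falls in char 5's range; it's byte 2 of DF A6 = 0xA6.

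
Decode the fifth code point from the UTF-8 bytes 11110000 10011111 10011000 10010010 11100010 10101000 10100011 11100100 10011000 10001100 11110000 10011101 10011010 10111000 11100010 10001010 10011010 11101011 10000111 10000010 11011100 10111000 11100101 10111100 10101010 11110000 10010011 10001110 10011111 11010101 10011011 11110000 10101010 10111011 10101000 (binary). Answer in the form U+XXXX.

U+229A

Offset 0: leading byte 0xF0 = 11110000 → 4-byte char #1 = F0 9F 98 92.
Offset 4: leading byte 0xE2 = 11100010 → 3-byte char #2 = E2 A8 A3.
Offset 7: leading byte 0xE4 = 11100100 → 3-byte char #3 = E4 98 8C.
Offset 10: leading byte 0xF0 = 11110000 → 4-byte char #4 = F0 9D 9A B8.
Offset 14: leading byte 0xE2 = 11100010 → 3-byte char #5 = E2 8A 9A.
Leading byte 0xE2 = 11100010 matches 1110xxxx → 3-byte sequence.
Byte 1: 0xE2 = 11100010, payload 0010 (4 bits).
Byte 2: 0x8A = 10001010 (10xxxxxx ✓), payload 001010.
Byte 3: 0x9A = 10011010 (10xxxxxx ✓), payload 011010.
Concatenate: 0010001010011010 = 0x229A (16 bits → U+229A).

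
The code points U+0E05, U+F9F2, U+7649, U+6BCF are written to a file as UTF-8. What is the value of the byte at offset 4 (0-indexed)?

0xA7

U+0E05 → 3-byte form E0 B8 85 at offsets 0–2.
U+F9F2 → 3-byte form EF A7 B2 at offsets 3–5.
Offset 4 falls in char 2's range; it's byte 2 of EF A7 B2 = 0xA7.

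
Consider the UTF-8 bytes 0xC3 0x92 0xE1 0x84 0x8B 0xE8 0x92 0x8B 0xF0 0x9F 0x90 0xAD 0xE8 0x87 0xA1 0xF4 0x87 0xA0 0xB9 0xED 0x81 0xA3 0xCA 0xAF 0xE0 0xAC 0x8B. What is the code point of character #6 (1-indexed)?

Offset 0: leading byte 0xC3 = 11000011 → 2-byte char #1 = C3 92.
Offset 2: leading byte 0xE1 = 11100001 → 3-byte char #2 = E1 84 8B.
Offset 5: leading byte 0xE8 = 11101000 → 3-byte char #3 = E8 92 8B.
Offset 8: leading byte 0xF0 = 11110000 → 4-byte char #4 = F0 9F 90 AD.
Offset 12: leading byte 0xE8 = 11101000 → 3-byte char #5 = E8 87 A1.
Offset 15: leading byte 0xF4 = 11110100 → 4-byte char #6 = F4 87 A0 B9.
Leading byte 0xF4 = 11110100 matches 11110xxx → 4-byte sequence.
Byte 1: 0xF4 = 11110100, payload 100 (3 bits).
Byte 2: 0x87 = 10000111 (10xxxxxx ✓), payload 000111.
Byte 3: 0xA0 = 10100000 (10xxxxxx ✓), payload 100000.
Byte 4: 0xB9 = 10111001 (10xxxxxx ✓), payload 111001.
Concatenate: 100000111100000111001 = 0x107839 (21 bits → U+107839).

U+107839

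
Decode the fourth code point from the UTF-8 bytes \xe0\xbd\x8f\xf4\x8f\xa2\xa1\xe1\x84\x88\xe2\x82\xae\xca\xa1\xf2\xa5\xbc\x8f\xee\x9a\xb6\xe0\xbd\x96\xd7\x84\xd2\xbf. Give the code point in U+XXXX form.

U+20AE

Offset 0: leading byte 0xE0 = 11100000 → 3-byte char #1 = E0 BD 8F.
Offset 3: leading byte 0xF4 = 11110100 → 4-byte char #2 = F4 8F A2 A1.
Offset 7: leading byte 0xE1 = 11100001 → 3-byte char #3 = E1 84 88.
Offset 10: leading byte 0xE2 = 11100010 → 3-byte char #4 = E2 82 AE.
Leading byte 0xE2 = 11100010 matches 1110xxxx → 3-byte sequence.
Byte 1: 0xE2 = 11100010, payload 0010 (4 bits).
Byte 2: 0x82 = 10000010 (10xxxxxx ✓), payload 000010.
Byte 3: 0xAE = 10101110 (10xxxxxx ✓), payload 101110.
Concatenate: 0010000010101110 = 0x20AE (16 bits → U+20AE).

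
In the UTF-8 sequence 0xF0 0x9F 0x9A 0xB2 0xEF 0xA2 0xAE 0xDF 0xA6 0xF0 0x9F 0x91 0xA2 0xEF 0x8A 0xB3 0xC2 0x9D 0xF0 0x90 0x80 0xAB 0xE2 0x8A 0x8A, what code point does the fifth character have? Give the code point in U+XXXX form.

Offset 0: leading byte 0xF0 = 11110000 → 4-byte char #1 = F0 9F 9A B2.
Offset 4: leading byte 0xEF = 11101111 → 3-byte char #2 = EF A2 AE.
Offset 7: leading byte 0xDF = 11011111 → 2-byte char #3 = DF A6.
Offset 9: leading byte 0xF0 = 11110000 → 4-byte char #4 = F0 9F 91 A2.
Offset 13: leading byte 0xEF = 11101111 → 3-byte char #5 = EF 8A B3.
Leading byte 0xEF = 11101111 matches 1110xxxx → 3-byte sequence.
Byte 1: 0xEF = 11101111, payload 1111 (4 bits).
Byte 2: 0x8A = 10001010 (10xxxxxx ✓), payload 001010.
Byte 3: 0xB3 = 10110011 (10xxxxxx ✓), payload 110011.
Concatenate: 1111001010110011 = 0xF2B3 (16 bits → U+F2B3).

U+F2B3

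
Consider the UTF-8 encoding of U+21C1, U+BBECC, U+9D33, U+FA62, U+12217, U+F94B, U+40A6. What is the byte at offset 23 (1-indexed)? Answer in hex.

0xA6

1-indexed offset 23 is 0-indexed offset 22.
U+21C1 → 3-byte form E2 87 81 at offsets 0–2.
U+BBECC → 4-byte form F2 BB BB 8C at offsets 3–6.
U+9D33 → 3-byte form E9 B4 B3 at offsets 7–9.
U+FA62 → 3-byte form EF A9 A2 at offsets 10–12.
U+12217 → 4-byte form F0 92 88 97 at offsets 13–16.
U+F94B → 3-byte form EF A5 8B at offsets 17–19.
U+40A6 → 3-byte form E4 82 A6 at offsets 20–22.
Offset 22 falls in char 7's range; it's byte 3 of E4 82 A6 = 0xA6.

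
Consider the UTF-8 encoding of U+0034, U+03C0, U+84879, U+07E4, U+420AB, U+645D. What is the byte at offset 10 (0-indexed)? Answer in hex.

0x82

U+0034 → 1-byte form 34 at offsets 0–0.
U+03C0 → 2-byte form CF 80 at offsets 1–2.
U+84879 → 4-byte form F2 84 A1 B9 at offsets 3–6.
U+07E4 → 2-byte form DF A4 at offsets 7–8.
U+420AB → 4-byte form F1 82 82 AB at offsets 9–12.
Offset 10 falls in char 5's range; it's byte 2 of F1 82 82 AB = 0x82.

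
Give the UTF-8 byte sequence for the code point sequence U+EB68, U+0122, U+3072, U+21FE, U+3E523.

U+EB68: 3-byte form → EE AD A8.
U+0122: 2-byte form → C4 A2.
U+3072: 3-byte form → E3 81 B2.
U+21FE: 3-byte form → E2 87 BE.
U+3E523: 4-byte form → F0 BE 94 A3.
Concatenated (15 bytes): EE AD A8 C4 A2 E3 81 B2 E2 87 BE F0 BE 94 A3.

EE AD A8 C4 A2 E3 81 B2 E2 87 BE F0 BE 94 A3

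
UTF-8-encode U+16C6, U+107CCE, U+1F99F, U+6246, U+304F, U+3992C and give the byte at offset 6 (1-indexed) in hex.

0xB3

1-indexed offset 6 is 0-indexed offset 5.
U+16C6 → 3-byte form E1 9B 86 at offsets 0–2.
U+107CCE → 4-byte form F4 87 B3 8E at offsets 3–6.
Offset 5 falls in char 2's range; it's byte 3 of F4 87 B3 8E = 0xB3.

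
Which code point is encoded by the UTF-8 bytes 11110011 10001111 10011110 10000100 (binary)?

Leading byte 0xF3 = 11110011 matches 11110xxx → 4-byte sequence.
Byte 1: 0xF3 = 11110011, payload 011 (3 bits).
Byte 2: 0x8F = 10001111 (10xxxxxx ✓), payload 001111.
Byte 3: 0x9E = 10011110 (10xxxxxx ✓), payload 011110.
Byte 4: 0x84 = 10000100 (10xxxxxx ✓), payload 000100.
Concatenate: 011001111011110000100 = 0xCF784 (21 bits → U+CF784).

U+CF784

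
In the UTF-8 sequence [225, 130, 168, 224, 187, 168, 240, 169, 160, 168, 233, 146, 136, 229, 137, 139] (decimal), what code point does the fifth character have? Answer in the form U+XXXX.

U+524B

Offset 0: leading byte 0xE1 = 11100001 → 3-byte char #1 = E1 82 A8.
Offset 3: leading byte 0xE0 = 11100000 → 3-byte char #2 = E0 BB A8.
Offset 6: leading byte 0xF0 = 11110000 → 4-byte char #3 = F0 A9 A0 A8.
Offset 10: leading byte 0xE9 = 11101001 → 3-byte char #4 = E9 92 88.
Offset 13: leading byte 0xE5 = 11100101 → 3-byte char #5 = E5 89 8B.
Leading byte 0xE5 = 11100101 matches 1110xxxx → 3-byte sequence.
Byte 1: 0xE5 = 11100101, payload 0101 (4 bits).
Byte 2: 0x89 = 10001001 (10xxxxxx ✓), payload 001001.
Byte 3: 0x8B = 10001011 (10xxxxxx ✓), payload 001011.
Concatenate: 0101001001001011 = 0x524B (16 bits → U+524B).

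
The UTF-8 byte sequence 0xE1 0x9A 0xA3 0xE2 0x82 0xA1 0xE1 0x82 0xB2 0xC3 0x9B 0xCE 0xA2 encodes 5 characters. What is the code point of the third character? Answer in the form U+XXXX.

U+10B2

Offset 0: leading byte 0xE1 = 11100001 → 3-byte char #1 = E1 9A A3.
Offset 3: leading byte 0xE2 = 11100010 → 3-byte char #2 = E2 82 A1.
Offset 6: leading byte 0xE1 = 11100001 → 3-byte char #3 = E1 82 B2.
Leading byte 0xE1 = 11100001 matches 1110xxxx → 3-byte sequence.
Byte 1: 0xE1 = 11100001, payload 0001 (4 bits).
Byte 2: 0x82 = 10000010 (10xxxxxx ✓), payload 000010.
Byte 3: 0xB2 = 10110010 (10xxxxxx ✓), payload 110010.
Concatenate: 0001000010110010 = 0x10B2 (16 bits → U+10B2).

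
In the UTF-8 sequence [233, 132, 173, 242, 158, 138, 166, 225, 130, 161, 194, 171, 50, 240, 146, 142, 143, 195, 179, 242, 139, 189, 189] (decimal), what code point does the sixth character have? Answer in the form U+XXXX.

Offset 0: leading byte 0xE9 = 11101001 → 3-byte char #1 = E9 84 AD.
Offset 3: leading byte 0xF2 = 11110010 → 4-byte char #2 = F2 9E 8A A6.
Offset 7: leading byte 0xE1 = 11100001 → 3-byte char #3 = E1 82 A1.
Offset 10: leading byte 0xC2 = 11000010 → 2-byte char #4 = C2 AB.
Offset 12: leading byte 0x32 = 00110010 → 1-byte char #5 = 32.
Offset 13: leading byte 0xF0 = 11110000 → 4-byte char #6 = F0 92 8E 8F.
Leading byte 0xF0 = 11110000 matches 11110xxx → 4-byte sequence.
Byte 1: 0xF0 = 11110000, payload 000 (3 bits).
Byte 2: 0x92 = 10010010 (10xxxxxx ✓), payload 010010.
Byte 3: 0x8E = 10001110 (10xxxxxx ✓), payload 001110.
Byte 4: 0x8F = 10001111 (10xxxxxx ✓), payload 001111.
Concatenate: 000010010001110001111 = 0x1238F (21 bits → U+1238F).

U+1238F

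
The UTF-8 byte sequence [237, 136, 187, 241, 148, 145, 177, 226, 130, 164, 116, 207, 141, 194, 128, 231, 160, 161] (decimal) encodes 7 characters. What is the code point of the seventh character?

U+7821

Offset 0: leading byte 0xED = 11101101 → 3-byte char #1 = ED 88 BB.
Offset 3: leading byte 0xF1 = 11110001 → 4-byte char #2 = F1 94 91 B1.
Offset 7: leading byte 0xE2 = 11100010 → 3-byte char #3 = E2 82 A4.
Offset 10: leading byte 0x74 = 01110100 → 1-byte char #4 = 74.
Offset 11: leading byte 0xCF = 11001111 → 2-byte char #5 = CF 8D.
Offset 13: leading byte 0xC2 = 11000010 → 2-byte char #6 = C2 80.
Offset 15: leading byte 0xE7 = 11100111 → 3-byte char #7 = E7 A0 A1.
Leading byte 0xE7 = 11100111 matches 1110xxxx → 3-byte sequence.
Byte 1: 0xE7 = 11100111, payload 0111 (4 bits).
Byte 2: 0xA0 = 10100000 (10xxxxxx ✓), payload 100000.
Byte 3: 0xA1 = 10100001 (10xxxxxx ✓), payload 100001.
Concatenate: 0111100000100001 = 0x7821 (16 bits → U+7821).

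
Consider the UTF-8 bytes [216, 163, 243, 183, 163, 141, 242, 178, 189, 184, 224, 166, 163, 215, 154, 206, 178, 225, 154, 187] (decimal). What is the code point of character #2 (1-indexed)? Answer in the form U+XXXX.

Offset 0: leading byte 0xD8 = 11011000 → 2-byte char #1 = D8 A3.
Offset 2: leading byte 0xF3 = 11110011 → 4-byte char #2 = F3 B7 A3 8D.
Leading byte 0xF3 = 11110011 matches 11110xxx → 4-byte sequence.
Byte 1: 0xF3 = 11110011, payload 011 (3 bits).
Byte 2: 0xB7 = 10110111 (10xxxxxx ✓), payload 110111.
Byte 3: 0xA3 = 10100011 (10xxxxxx ✓), payload 100011.
Byte 4: 0x8D = 10001101 (10xxxxxx ✓), payload 001101.
Concatenate: 011110111100011001101 = 0xF78CD (21 bits → U+F78CD).

U+F78CD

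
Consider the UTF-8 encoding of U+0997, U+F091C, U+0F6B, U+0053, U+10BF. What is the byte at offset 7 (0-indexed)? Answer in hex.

U+0997 → 3-byte form E0 A6 97 at offsets 0–2.
U+F091C → 4-byte form F3 B0 A4 9C at offsets 3–6.
U+0F6B → 3-byte form E0 BD AB at offsets 7–9.
Offset 7 falls in char 3's range; it's byte 1 of E0 BD AB = 0xE0.

0xE0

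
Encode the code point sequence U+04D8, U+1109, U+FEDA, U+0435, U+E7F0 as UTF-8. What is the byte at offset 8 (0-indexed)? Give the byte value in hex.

U+04D8 → 2-byte form D3 98 at offsets 0–1.
U+1109 → 3-byte form E1 84 89 at offsets 2–4.
U+FEDA → 3-byte form EF BB 9A at offsets 5–7.
U+0435 → 2-byte form D0 B5 at offsets 8–9.
Offset 8 falls in char 4's range; it's byte 1 of D0 B5 = 0xD0.

0xD0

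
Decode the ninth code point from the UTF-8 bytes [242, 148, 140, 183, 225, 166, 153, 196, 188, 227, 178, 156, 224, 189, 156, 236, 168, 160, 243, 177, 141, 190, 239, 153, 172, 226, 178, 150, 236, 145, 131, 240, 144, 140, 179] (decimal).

Offset 0: leading byte 0xF2 = 11110010 → 4-byte char #1 = F2 94 8C B7.
Offset 4: leading byte 0xE1 = 11100001 → 3-byte char #2 = E1 A6 99.
Offset 7: leading byte 0xC4 = 11000100 → 2-byte char #3 = C4 BC.
Offset 9: leading byte 0xE3 = 11100011 → 3-byte char #4 = E3 B2 9C.
Offset 12: leading byte 0xE0 = 11100000 → 3-byte char #5 = E0 BD 9C.
Offset 15: leading byte 0xEC = 11101100 → 3-byte char #6 = EC A8 A0.
Offset 18: leading byte 0xF3 = 11110011 → 4-byte char #7 = F3 B1 8D BE.
Offset 22: leading byte 0xEF = 11101111 → 3-byte char #8 = EF 99 AC.
Offset 25: leading byte 0xE2 = 11100010 → 3-byte char #9 = E2 B2 96.
Leading byte 0xE2 = 11100010 matches 1110xxxx → 3-byte sequence.
Byte 1: 0xE2 = 11100010, payload 0010 (4 bits).
Byte 2: 0xB2 = 10110010 (10xxxxxx ✓), payload 110010.
Byte 3: 0x96 = 10010110 (10xxxxxx ✓), payload 010110.
Concatenate: 0010110010010110 = 0x2C96 (16 bits → U+2C96).

U+2C96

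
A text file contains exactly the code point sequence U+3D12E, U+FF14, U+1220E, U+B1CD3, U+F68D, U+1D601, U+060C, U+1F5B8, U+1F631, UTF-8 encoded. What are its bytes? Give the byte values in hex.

F0 BD 84 AE EF BC 94 F0 92 88 8E F2 B1 B3 93 EF 9A 8D F0 9D 98 81 D8 8C F0 9F 96 B8 F0 9F 98 B1

U+3D12E: 4-byte form → F0 BD 84 AE.
U+FF14: 3-byte form → EF BC 94.
U+1220E: 4-byte form → F0 92 88 8E.
U+B1CD3: 4-byte form → F2 B1 B3 93.
U+F68D: 3-byte form → EF 9A 8D.
U+1D601: 4-byte form → F0 9D 98 81.
U+060C: 2-byte form → D8 8C.
U+1F5B8: 4-byte form → F0 9F 96 B8.
U+1F631: 4-byte form → F0 9F 98 B1.
Concatenated (32 bytes): F0 BD 84 AE EF BC 94 F0 92 88 8E F2 B1 B3 93 EF 9A 8D F0 9D 98 81 D8 8C F0 9F 96 B8 F0 9F 98 B1.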